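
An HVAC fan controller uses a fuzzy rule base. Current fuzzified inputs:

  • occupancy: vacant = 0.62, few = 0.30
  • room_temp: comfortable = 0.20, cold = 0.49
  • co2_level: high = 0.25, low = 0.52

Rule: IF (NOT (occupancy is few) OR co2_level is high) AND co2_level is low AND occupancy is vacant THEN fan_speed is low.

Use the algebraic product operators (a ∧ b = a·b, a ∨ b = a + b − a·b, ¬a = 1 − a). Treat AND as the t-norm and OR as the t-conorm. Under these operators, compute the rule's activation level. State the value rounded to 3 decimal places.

firing strength: (¬few=1−0.30=0.70 OR high=0.25) = 0.7750; AND[a·b] with low=0.52, vacant=0.62 → w = 0.2499

0.250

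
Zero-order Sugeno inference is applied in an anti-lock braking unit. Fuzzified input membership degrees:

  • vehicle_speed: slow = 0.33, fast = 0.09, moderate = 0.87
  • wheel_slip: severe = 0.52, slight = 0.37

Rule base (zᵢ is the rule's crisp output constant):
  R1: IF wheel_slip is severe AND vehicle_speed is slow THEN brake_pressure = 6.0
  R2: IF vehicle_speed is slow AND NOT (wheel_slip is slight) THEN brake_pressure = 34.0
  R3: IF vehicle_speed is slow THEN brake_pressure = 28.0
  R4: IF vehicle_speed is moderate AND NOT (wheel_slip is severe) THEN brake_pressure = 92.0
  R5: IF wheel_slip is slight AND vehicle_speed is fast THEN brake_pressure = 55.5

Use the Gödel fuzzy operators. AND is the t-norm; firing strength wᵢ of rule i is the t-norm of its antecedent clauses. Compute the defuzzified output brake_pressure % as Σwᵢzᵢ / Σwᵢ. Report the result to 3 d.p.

45.894

R1 (z=6.0): severe=0.52, slow=0.33; AND[min(a, b)] → w = 0.33
R2 (z=34.0): slow=0.33, ¬slight=1−0.37=0.63; AND[min(a, b)] → w = 0.33
R3 (z=28.0): slow=0.33 → w = 0.33
R4 (z=92.0): moderate=0.87, ¬severe=1−0.52=0.48; AND[min(a, b)] → w = 0.48
R5 (z=55.5): slight=0.37, fast=0.09; AND[min(a, b)] → w = 0.09
Weighted average = (0.33·6.0 + 0.33·34.0 + 0.33·28.0 + 0.48·92.0 + 0.09·55.5) / (0.33 + 0.33 + 0.33 + 0.48 + 0.09)
  = 71.5950 / 1.5600 = 45.894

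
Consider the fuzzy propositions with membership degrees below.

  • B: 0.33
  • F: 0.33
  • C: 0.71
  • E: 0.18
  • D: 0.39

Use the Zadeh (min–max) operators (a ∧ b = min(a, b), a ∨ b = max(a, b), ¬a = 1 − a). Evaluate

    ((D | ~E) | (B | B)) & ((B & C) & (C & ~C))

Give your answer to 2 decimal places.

0.29

~E = 1 − 0.18 = 0.82
D | ~E = max(a, b) on (0.39, 0.82) = 0.82
B | B = max(a, b) on (0.33, 0.33) = 0.33
(D | ~E) | (B | B) = max(a, b) on (0.82, 0.33) = 0.82
B & C = min(a, b) on (0.33, 0.71) = 0.33
~C = 1 − 0.71 = 0.29
C & ~C = min(a, b) on (0.71, 0.29) = 0.29
(B & C) & (C & ~C) = min(a, b) on (0.33, 0.29) = 0.29
((D | ~E) | (B | B)) & ((B & C) & (C & ~C)) = min(a, b) on (0.82, 0.29) = 0.29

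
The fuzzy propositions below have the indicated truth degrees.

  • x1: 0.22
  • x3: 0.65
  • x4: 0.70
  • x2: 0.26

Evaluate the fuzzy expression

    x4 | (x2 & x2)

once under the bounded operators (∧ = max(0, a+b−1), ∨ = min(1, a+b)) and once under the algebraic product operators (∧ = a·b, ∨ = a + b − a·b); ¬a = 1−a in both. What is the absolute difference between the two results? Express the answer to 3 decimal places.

0.020

Under bounded:
  x2 & x2 = max(0, a+b−1) on (0.26, 0.26) = 0.00
  x4 | (x2 & x2) = min(1, a+b) on (0.70, 0.00) = 0.70
  → value = 0.7000
Under algebraic product:
  x2 & x2 = a·b on (0.2600, 0.2600) = 0.0676
  x4 | (x2 & x2) = a + b − a·b on (0.7000, 0.0676) = 0.7203
  → value = 0.7203
|0.7000 − 0.7203| = 0.020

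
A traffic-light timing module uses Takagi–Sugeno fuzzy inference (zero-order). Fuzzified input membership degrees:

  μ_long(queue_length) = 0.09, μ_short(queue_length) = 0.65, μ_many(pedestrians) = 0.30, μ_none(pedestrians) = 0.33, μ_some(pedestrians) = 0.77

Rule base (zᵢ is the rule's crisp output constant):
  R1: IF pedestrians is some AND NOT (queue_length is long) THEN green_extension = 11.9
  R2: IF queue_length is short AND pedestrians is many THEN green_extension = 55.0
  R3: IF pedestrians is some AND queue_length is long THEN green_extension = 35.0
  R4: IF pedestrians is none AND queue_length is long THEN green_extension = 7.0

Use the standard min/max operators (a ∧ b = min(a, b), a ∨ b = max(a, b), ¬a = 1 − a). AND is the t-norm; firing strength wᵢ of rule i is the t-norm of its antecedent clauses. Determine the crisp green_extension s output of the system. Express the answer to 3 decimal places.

23.554

R1 (z=11.9): some=0.77, ¬long=1−0.09=0.91; AND[min(a, b)] → w = 0.77
R2 (z=55.0): short=0.65, many=0.30; AND[min(a, b)] → w = 0.30
R3 (z=35.0): some=0.77, long=0.09; AND[min(a, b)] → w = 0.09
R4 (z=7.0): none=0.33, long=0.09; AND[min(a, b)] → w = 0.09
Weighted average = (0.77·11.9 + 0.30·55.0 + 0.09·35.0 + 0.09·7.0) / (0.77 + 0.30 + 0.09 + 0.09)
  = 29.4430 / 1.2500 = 23.554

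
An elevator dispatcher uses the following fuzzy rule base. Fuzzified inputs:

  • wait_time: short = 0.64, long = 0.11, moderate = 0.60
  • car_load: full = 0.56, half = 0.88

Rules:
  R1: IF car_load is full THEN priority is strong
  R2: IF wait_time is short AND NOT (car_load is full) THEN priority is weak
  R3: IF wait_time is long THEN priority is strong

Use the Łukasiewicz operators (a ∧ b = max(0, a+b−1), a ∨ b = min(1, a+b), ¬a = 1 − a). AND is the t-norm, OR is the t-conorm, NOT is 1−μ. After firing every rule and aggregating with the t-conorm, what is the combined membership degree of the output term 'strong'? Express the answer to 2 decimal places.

0.67

R1: full=0.56 → w = 0.56
R2: short=0.64, ¬full=1−0.56=0.44; AND[max(0, a+b−1)] → w = 0.08
R3: long=0.11 → w = 0.11
Rules with consequent 'strong': {R1, R3} → strengths 0.56, 0.11
Aggregate via t-conorm [min(1, a+b)]: 0.67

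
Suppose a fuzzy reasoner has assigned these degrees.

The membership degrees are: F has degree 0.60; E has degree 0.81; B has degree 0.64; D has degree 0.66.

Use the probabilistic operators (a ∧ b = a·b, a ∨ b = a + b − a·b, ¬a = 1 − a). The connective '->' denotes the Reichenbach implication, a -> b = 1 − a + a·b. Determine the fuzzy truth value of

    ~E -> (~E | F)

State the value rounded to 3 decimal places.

0.938

~E = 1 − 0.8100 = 0.1900
~E = 1 − 0.8100 = 0.1900
~E | F = a + b − a·b on (0.1900, 0.6000) = 0.6760
~E -> (~E | F)  [Reichenbach: 1 − a + a·b] with a=0.1900, b=0.6760 → 0.9384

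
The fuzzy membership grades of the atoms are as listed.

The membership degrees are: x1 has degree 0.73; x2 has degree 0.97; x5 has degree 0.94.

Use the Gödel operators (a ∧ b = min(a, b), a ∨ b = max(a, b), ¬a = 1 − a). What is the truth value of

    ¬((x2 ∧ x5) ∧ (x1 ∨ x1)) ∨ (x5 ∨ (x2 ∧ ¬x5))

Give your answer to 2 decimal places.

x2 ∧ x5 = min(a, b) on (0.97, 0.94) = 0.94
x1 ∨ x1 = max(a, b) on (0.73, 0.73) = 0.73
(x2 ∧ x5) ∧ (x1 ∨ x1) = min(a, b) on (0.94, 0.73) = 0.73
¬((x2 ∧ x5) ∧ (x1 ∨ x1)) = 1 − 0.73 = 0.27
¬x5 = 1 − 0.94 = 0.06
x2 ∧ ¬x5 = min(a, b) on (0.97, 0.06) = 0.06
x5 ∨ (x2 ∧ ¬x5) = max(a, b) on (0.94, 0.06) = 0.94
¬((x2 ∧ x5) ∧ (x1 ∨ x1)) ∨ (x5 ∨ (x2 ∧ ¬x5)) = max(a, b) on (0.27, 0.94) = 0.94

0.94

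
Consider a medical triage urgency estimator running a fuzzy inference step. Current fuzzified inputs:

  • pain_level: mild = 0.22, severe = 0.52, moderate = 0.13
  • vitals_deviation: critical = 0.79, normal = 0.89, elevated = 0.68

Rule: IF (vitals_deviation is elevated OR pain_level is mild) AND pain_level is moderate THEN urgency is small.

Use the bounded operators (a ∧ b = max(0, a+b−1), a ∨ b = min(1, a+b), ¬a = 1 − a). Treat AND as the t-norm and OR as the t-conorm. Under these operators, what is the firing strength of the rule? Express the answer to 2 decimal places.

firing strength: (elevated=0.68 OR mild=0.22) = 0.90; AND[max(0, a+b−1)] with moderate=0.13 → w = 0.03

0.03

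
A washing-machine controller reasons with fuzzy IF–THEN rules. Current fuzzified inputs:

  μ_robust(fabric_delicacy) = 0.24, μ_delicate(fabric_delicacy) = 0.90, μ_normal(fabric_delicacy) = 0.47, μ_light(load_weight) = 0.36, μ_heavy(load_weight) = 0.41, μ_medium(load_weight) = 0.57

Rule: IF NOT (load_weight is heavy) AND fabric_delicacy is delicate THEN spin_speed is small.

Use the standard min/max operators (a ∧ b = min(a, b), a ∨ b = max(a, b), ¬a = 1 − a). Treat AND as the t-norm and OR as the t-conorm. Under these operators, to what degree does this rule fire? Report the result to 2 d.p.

0.59

firing strength: ¬heavy=1−0.41=0.59, delicate=0.90; AND[min(a, b)] → w = 0.59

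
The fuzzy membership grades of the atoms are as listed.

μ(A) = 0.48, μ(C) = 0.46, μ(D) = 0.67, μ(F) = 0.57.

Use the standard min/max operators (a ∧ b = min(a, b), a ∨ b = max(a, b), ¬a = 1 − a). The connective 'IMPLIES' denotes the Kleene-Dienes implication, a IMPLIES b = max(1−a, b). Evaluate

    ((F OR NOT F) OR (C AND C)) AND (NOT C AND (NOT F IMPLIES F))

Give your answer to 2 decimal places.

0.54

NOT F = 1 − 0.57 = 0.43
F OR NOT F = max(a, b) on (0.57, 0.43) = 0.57
C AND C = min(a, b) on (0.46, 0.46) = 0.46
(F OR NOT F) OR (C AND C) = max(a, b) on (0.57, 0.46) = 0.57
NOT C = 1 − 0.46 = 0.54
NOT F = 1 − 0.57 = 0.43
NOT F IMPLIES F  [Kleene-Dienes: max(1−a, b)] with a=0.43, b=0.57 → 0.57
NOT C AND (NOT F IMPLIES F) = min(a, b) on (0.54, 0.57) = 0.54
((F OR NOT F) OR (C AND C)) AND (NOT C AND (NOT F IMPLIES F)) = min(a, b) on (0.57, 0.54) = 0.54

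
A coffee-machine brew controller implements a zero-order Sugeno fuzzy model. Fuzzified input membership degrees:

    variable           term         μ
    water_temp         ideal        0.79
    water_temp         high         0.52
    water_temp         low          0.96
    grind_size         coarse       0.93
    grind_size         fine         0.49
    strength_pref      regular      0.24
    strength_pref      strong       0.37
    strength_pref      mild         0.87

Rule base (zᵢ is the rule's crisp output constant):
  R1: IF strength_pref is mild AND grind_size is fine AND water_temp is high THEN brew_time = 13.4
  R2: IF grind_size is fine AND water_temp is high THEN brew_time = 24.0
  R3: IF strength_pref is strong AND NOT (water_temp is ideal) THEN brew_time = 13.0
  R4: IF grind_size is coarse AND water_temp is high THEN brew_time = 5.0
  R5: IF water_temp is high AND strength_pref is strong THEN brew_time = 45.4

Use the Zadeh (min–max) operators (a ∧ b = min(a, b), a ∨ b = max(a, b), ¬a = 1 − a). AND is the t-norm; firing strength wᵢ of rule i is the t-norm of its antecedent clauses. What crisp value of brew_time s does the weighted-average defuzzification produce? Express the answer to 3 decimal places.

19.449

R1 (z=13.4): mild=0.87, fine=0.49, high=0.52; AND[min(a, b)] → w = 0.49
R2 (z=24.0): fine=0.49, high=0.52; AND[min(a, b)] → w = 0.49
R3 (z=13.0): strong=0.37, ¬ideal=1−0.79=0.21; AND[min(a, b)] → w = 0.21
R4 (z=5.0): coarse=0.93, high=0.52; AND[min(a, b)] → w = 0.52
R5 (z=45.4): high=0.52, strong=0.37; AND[min(a, b)] → w = 0.37
Weighted average = (0.49·13.4 + 0.49·24.0 + 0.21·13.0 + 0.52·5.0 + 0.37·45.4) / (0.49 + 0.49 + 0.21 + 0.52 + 0.37)
  = 40.4540 / 2.0800 = 19.449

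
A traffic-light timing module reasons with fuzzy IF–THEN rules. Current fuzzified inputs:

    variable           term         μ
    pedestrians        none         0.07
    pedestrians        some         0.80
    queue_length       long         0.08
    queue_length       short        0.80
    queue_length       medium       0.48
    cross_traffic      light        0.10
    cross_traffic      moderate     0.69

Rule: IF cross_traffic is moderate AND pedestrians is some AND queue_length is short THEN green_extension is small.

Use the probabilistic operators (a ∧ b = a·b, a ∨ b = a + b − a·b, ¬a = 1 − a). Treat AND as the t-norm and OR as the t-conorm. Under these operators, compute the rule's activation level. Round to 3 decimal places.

0.442

firing strength: moderate=0.69, some=0.80, short=0.80; AND[a·b] → w = 0.4416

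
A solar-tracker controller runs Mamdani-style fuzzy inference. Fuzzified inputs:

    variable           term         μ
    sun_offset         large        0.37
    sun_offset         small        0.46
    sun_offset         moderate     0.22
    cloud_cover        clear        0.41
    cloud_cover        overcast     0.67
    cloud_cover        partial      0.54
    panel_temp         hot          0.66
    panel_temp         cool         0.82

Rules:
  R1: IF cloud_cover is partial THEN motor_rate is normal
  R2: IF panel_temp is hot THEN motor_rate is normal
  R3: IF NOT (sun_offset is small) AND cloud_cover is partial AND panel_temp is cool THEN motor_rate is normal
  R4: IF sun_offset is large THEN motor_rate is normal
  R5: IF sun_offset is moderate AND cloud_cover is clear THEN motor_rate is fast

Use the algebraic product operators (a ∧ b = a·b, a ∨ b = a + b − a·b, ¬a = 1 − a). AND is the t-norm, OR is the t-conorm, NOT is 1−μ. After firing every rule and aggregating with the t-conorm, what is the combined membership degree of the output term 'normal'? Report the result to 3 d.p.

R1: partial=0.54 → w = 0.5400
R2: hot=0.66 → w = 0.6600
R3: ¬small=1−0.46=0.54, partial=0.54, cool=0.82; AND[a·b] → w = 0.2391
R4: large=0.37 → w = 0.3700
R5: moderate=0.22, clear=0.41; AND[a·b] → w = 0.0902
Rules with consequent 'normal': {R1, R2, R3, R4} → strengths 0.5400, 0.6600, 0.2391, 0.3700
Aggregate via t-conorm [a + b − a·b]: 0.9250

0.925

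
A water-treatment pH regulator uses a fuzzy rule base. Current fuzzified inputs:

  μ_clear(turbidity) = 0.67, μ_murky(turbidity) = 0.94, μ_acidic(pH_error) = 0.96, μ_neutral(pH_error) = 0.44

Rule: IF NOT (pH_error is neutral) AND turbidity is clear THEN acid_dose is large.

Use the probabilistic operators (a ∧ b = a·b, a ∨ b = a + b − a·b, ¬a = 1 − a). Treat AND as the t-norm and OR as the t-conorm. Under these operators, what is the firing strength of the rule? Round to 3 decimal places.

firing strength: ¬neutral=1−0.44=0.56, clear=0.67; AND[a·b] → w = 0.3752

0.375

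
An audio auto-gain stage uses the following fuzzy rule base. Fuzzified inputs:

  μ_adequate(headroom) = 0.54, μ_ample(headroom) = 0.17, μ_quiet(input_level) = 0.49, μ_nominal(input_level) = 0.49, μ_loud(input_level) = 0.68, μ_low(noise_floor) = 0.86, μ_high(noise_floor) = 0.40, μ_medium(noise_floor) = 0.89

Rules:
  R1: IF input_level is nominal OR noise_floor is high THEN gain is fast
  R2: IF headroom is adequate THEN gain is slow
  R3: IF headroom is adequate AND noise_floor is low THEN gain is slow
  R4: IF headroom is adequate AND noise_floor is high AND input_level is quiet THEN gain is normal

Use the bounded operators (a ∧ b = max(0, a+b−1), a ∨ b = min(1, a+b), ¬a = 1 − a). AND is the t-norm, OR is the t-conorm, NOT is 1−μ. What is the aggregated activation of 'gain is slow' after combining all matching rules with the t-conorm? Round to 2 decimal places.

R1: nominal=0.49, high=0.40; OR[min(1, a+b)] → w = 0.89
R2: adequate=0.54 → w = 0.54
R3: adequate=0.54, low=0.86; AND[max(0, a+b−1)] → w = 0.40
R4: adequate=0.54, high=0.40, quiet=0.49; AND[max(0, a+b−1)] → w = 0.00
Rules with consequent 'slow': {R2, R3} → strengths 0.54, 0.40
Aggregate via t-conorm [min(1, a+b)]: 0.94

0.94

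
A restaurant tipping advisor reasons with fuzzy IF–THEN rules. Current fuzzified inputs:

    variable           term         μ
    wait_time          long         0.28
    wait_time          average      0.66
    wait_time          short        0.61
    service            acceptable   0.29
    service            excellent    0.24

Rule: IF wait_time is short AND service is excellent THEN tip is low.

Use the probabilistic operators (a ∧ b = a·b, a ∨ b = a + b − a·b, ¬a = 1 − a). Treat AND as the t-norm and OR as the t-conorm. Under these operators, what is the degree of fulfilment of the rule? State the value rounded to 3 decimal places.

0.146

firing strength: short=0.61, excellent=0.24; AND[a·b] → w = 0.1464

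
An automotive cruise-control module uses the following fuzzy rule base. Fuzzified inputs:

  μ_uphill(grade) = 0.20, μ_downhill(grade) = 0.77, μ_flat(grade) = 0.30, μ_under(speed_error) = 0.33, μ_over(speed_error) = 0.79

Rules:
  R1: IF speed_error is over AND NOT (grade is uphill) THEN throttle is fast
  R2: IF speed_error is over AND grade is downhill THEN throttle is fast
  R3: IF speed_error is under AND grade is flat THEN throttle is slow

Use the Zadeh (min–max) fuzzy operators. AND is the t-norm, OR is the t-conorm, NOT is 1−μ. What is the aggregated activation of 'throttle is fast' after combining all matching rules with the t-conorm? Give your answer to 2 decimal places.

0.79

R1: over=0.79, ¬uphill=1−0.20=0.80; AND[min(a, b)] → w = 0.79
R2: over=0.79, downhill=0.77; AND[min(a, b)] → w = 0.77
R3: under=0.33, flat=0.30; AND[min(a, b)] → w = 0.30
Rules with consequent 'fast': {R1, R2} → strengths 0.79, 0.77
Aggregate via t-conorm [max(a, b)]: 0.79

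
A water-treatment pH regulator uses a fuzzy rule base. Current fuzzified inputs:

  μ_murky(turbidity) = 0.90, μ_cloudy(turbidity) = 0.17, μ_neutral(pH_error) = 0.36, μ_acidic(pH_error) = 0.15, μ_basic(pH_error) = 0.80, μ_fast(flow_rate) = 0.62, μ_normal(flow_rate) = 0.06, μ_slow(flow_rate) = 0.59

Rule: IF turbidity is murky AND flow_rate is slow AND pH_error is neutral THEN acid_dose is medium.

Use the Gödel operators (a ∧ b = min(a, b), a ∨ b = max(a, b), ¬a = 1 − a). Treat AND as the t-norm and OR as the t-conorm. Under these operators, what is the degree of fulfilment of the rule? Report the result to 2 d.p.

0.36

firing strength: murky=0.90, slow=0.59, neutral=0.36; AND[min(a, b)] → w = 0.36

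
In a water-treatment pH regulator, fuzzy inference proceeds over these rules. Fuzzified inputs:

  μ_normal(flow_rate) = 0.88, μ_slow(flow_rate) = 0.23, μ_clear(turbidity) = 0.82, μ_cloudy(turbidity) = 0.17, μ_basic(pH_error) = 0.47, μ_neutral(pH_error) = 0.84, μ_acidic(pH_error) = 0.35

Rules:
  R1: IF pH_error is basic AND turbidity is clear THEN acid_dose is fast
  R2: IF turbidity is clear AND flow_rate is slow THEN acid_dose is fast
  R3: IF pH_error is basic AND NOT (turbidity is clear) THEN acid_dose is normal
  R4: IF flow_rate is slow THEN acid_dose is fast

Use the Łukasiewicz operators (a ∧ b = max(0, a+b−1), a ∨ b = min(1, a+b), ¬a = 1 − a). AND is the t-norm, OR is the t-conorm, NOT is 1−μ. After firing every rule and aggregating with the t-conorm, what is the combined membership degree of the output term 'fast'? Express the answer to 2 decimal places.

0.57

R1: basic=0.47, clear=0.82; AND[max(0, a+b−1)] → w = 0.29
R2: clear=0.82, slow=0.23; AND[max(0, a+b−1)] → w = 0.05
R3: basic=0.47, ¬clear=1−0.82=0.18; AND[max(0, a+b−1)] → w = 0.00
R4: slow=0.23 → w = 0.23
Rules with consequent 'fast': {R1, R2, R4} → strengths 0.29, 0.05, 0.23
Aggregate via t-conorm [min(1, a+b)]: 0.57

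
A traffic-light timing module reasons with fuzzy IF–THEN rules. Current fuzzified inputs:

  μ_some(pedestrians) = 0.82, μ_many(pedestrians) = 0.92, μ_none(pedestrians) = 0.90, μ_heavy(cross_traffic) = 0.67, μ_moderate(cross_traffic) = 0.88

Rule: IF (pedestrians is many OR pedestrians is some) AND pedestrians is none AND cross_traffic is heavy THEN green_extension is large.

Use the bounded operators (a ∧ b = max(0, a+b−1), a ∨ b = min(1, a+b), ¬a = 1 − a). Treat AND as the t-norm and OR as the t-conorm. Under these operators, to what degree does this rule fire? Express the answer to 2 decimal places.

firing strength: (many=0.92 OR some=0.82) = 1.00; AND[max(0, a+b−1)] with none=0.90, heavy=0.67 → w = 0.57

0.57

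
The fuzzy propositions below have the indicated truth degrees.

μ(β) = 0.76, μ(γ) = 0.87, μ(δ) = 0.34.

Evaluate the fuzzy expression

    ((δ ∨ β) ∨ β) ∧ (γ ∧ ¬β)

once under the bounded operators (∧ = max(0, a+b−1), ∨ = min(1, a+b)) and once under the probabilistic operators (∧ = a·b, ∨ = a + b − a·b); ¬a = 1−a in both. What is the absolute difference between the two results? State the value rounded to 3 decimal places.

Under bounded:
  δ ∨ β = min(1, a+b) on (0.34, 0.76) = 1.00
  (δ ∨ β) ∨ β = min(1, a+b) on (1.00, 0.76) = 1.00
  ¬β = 1 − 0.76 = 0.24
  γ ∧ ¬β = max(0, a+b−1) on (0.87, 0.24) = 0.11
  ((δ ∨ β) ∨ β) ∧ (γ ∧ ¬β) = max(0, a+b−1) on (1.00, 0.11) = 0.11
  → value = 0.1100
Under probabilistic:
  δ ∨ β = a + b − a·b on (0.3400, 0.7600) = 0.8416
  (δ ∨ β) ∨ β = a + b − a·b on (0.8416, 0.7600) = 0.9620
  ¬β = 1 − 0.7600 = 0.2400
  γ ∧ ¬β = a·b on (0.8700, 0.2400) = 0.2088
  ((δ ∨ β) ∨ β) ∧ (γ ∧ ¬β) = a·b on (0.9620, 0.2088) = 0.2009
  → value = 0.2009
|0.1100 − 0.2009| = 0.091

0.091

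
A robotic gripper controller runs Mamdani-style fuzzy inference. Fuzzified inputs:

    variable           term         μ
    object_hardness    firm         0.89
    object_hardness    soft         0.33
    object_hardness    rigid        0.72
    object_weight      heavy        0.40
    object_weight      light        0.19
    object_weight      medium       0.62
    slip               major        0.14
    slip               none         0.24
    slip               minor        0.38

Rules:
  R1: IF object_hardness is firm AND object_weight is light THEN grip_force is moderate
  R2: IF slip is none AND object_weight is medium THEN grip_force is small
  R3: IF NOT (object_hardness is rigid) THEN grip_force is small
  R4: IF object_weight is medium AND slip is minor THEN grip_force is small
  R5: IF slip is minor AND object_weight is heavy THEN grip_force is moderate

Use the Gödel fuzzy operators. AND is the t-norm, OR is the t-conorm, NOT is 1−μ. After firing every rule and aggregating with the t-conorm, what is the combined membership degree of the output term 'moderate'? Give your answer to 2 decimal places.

0.38

R1: firm=0.89, light=0.19; AND[min(a, b)] → w = 0.19
R2: none=0.24, medium=0.62; AND[min(a, b)] → w = 0.24
R3: ¬rigid=1−0.72=0.28 → w = 0.28
R4: medium=0.62, minor=0.38; AND[min(a, b)] → w = 0.38
R5: minor=0.38, heavy=0.40; AND[min(a, b)] → w = 0.38
Rules with consequent 'moderate': {R1, R5} → strengths 0.19, 0.38
Aggregate via t-conorm [max(a, b)]: 0.38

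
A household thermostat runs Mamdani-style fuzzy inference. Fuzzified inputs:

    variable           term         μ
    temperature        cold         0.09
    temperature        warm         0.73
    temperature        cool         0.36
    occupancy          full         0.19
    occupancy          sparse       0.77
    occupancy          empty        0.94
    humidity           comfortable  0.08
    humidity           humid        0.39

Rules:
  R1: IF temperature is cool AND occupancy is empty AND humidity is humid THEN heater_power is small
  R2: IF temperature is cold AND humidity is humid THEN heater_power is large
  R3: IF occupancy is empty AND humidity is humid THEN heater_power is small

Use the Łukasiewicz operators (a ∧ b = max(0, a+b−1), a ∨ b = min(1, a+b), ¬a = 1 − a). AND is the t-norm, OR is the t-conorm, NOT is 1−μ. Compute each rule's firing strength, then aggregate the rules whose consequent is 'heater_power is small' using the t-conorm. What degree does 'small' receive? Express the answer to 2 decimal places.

R1: cool=0.36, empty=0.94, humid=0.39; AND[max(0, a+b−1)] → w = 0.00
R2: cold=0.09, humid=0.39; AND[max(0, a+b−1)] → w = 0.00
R3: empty=0.94, humid=0.39; AND[max(0, a+b−1)] → w = 0.33
Rules with consequent 'small': {R1, R3} → strengths 0.00, 0.33
Aggregate via t-conorm [min(1, a+b)]: 0.33

0.33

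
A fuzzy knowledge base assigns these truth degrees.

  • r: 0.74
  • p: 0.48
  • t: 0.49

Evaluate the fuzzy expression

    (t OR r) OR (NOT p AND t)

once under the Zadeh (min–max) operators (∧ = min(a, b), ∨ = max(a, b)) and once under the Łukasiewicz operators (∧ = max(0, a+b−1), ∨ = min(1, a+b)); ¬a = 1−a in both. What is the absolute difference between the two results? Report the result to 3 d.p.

Under Zadeh (min–max):
  t OR r = max(a, b) on (0.49, 0.74) = 0.74
  NOT p = 1 − 0.48 = 0.52
  NOT p AND t = min(a, b) on (0.52, 0.49) = 0.49
  (t OR r) OR (NOT p AND t) = max(a, b) on (0.74, 0.49) = 0.74
  → value = 0.7400
Under Łukasiewicz:
  t OR r = min(1, a+b) on (0.49, 0.74) = 1.00
  NOT p = 1 − 0.48 = 0.52
  NOT p AND t = max(0, a+b−1) on (0.52, 0.49) = 0.01
  (t OR r) OR (NOT p AND t) = min(1, a+b) on (1.00, 0.01) = 1.00
  → value = 1.0000
|0.7400 − 1.0000| = 0.260

0.260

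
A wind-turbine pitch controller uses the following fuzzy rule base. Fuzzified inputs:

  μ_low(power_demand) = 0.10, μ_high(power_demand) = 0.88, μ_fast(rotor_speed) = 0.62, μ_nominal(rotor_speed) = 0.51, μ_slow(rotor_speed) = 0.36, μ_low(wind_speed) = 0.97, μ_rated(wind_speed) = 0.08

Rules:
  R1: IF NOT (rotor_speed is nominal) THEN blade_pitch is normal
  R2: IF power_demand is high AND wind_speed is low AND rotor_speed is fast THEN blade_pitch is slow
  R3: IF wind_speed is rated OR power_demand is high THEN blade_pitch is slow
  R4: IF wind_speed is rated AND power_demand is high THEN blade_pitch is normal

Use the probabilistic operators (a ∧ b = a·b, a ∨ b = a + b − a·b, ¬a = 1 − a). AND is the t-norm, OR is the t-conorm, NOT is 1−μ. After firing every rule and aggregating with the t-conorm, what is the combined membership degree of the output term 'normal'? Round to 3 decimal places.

0.526

R1: ¬nominal=1−0.51=0.49 → w = 0.4900
R2: high=0.88, low=0.97, fast=0.62; AND[a·b] → w = 0.5292
R3: rated=0.08, high=0.88; OR[a + b − a·b] → w = 0.8896
R4: rated=0.08, high=0.88; AND[a·b] → w = 0.0704
Rules with consequent 'normal': {R1, R4} → strengths 0.4900, 0.0704
Aggregate via t-conorm [a + b − a·b]: 0.5259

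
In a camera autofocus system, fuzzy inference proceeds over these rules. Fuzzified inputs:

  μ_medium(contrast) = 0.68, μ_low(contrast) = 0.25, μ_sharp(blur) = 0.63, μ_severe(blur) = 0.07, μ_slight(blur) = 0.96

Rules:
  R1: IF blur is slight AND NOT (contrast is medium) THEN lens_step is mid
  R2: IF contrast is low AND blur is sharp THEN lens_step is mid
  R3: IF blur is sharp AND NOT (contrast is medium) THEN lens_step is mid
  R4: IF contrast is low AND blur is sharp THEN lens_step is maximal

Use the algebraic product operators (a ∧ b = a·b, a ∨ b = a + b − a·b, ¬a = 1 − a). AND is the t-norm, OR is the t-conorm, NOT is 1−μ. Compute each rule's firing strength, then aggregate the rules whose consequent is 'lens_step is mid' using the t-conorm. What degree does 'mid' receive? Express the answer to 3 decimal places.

0.534

R1: slight=0.96, ¬medium=1−0.68=0.32; AND[a·b] → w = 0.3072
R2: low=0.25, sharp=0.63; AND[a·b] → w = 0.1575
R3: sharp=0.63, ¬medium=1−0.68=0.32; AND[a·b] → w = 0.2016
R4: low=0.25, sharp=0.63; AND[a·b] → w = 0.1575
Rules with consequent 'mid': {R1, R2, R3} → strengths 0.3072, 0.1575, 0.2016
Aggregate via t-conorm [a + b − a·b]: 0.5340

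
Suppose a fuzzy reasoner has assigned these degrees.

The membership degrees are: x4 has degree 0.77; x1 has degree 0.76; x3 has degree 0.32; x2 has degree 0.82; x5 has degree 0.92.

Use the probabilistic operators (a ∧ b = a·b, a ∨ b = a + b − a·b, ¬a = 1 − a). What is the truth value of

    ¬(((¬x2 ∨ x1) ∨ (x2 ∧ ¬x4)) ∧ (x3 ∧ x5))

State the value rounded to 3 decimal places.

¬x2 = 1 − 0.8200 = 0.1800
¬x2 ∨ x1 = a + b − a·b on (0.1800, 0.7600) = 0.8032
¬x4 = 1 − 0.7700 = 0.2300
x2 ∧ ¬x4 = a·b on (0.8200, 0.2300) = 0.1886
(¬x2 ∨ x1) ∨ (x2 ∧ ¬x4) = a + b − a·b on (0.8032, 0.1886) = 0.8403
x3 ∧ x5 = a·b on (0.3200, 0.9200) = 0.2944
((¬x2 ∨ x1) ∨ (x2 ∧ ¬x4)) ∧ (x3 ∧ x5) = a·b on (0.8403, 0.2944) = 0.2474
¬(((¬x2 ∨ x1) ∨ (x2 ∧ ¬x4)) ∧ (x3 ∧ x5)) = 1 − 0.2474 = 0.7526

0.753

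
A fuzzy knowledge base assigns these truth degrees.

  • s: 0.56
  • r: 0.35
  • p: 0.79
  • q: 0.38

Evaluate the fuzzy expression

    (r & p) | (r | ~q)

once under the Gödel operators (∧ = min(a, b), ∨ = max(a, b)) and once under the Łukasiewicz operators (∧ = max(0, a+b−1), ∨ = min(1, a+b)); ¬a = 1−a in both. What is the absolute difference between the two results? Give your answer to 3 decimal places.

0.380

Under Gödel:
  r & p = min(a, b) on (0.35, 0.79) = 0.35
  ~q = 1 − 0.38 = 0.62
  r | ~q = max(a, b) on (0.35, 0.62) = 0.62
  (r & p) | (r | ~q) = max(a, b) on (0.35, 0.62) = 0.62
  → value = 0.6200
Under Łukasiewicz:
  r & p = max(0, a+b−1) on (0.35, 0.79) = 0.14
  ~q = 1 − 0.38 = 0.62
  r | ~q = min(1, a+b) on (0.35, 0.62) = 0.97
  (r & p) | (r | ~q) = min(1, a+b) on (0.14, 0.97) = 1.00
  → value = 1.0000
|0.6200 − 1.0000| = 0.380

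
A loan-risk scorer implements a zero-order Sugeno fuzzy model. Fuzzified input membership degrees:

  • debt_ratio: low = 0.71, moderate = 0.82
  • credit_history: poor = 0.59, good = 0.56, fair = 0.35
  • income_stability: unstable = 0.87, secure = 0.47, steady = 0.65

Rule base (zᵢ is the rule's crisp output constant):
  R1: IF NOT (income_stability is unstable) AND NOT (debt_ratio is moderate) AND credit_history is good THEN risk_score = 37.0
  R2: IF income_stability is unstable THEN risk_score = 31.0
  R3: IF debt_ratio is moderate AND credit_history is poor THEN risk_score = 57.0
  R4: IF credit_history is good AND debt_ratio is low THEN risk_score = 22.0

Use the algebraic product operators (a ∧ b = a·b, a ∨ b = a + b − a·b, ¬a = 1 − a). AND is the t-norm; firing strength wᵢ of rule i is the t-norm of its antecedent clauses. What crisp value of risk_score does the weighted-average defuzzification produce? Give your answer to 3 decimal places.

R1 (z=37.0): ¬unstable=1−0.87=0.13, ¬moderate=1−0.82=0.18, good=0.56; AND[a·b] → w = 0.0131
R2 (z=31.0): unstable=0.87 → w = 0.8700
R3 (z=57.0): moderate=0.82, poor=0.59; AND[a·b] → w = 0.4838
R4 (z=22.0): good=0.56, low=0.71; AND[a·b] → w = 0.3976
Weighted average = (0.0131·37.0 + 0.8700·31.0 + 0.4838·57.0 + 0.3976·22.0) / (0.0131 + 0.8700 + 0.4838 + 0.3976)
  = 63.7786 / 1.7645 = 36.145

36.145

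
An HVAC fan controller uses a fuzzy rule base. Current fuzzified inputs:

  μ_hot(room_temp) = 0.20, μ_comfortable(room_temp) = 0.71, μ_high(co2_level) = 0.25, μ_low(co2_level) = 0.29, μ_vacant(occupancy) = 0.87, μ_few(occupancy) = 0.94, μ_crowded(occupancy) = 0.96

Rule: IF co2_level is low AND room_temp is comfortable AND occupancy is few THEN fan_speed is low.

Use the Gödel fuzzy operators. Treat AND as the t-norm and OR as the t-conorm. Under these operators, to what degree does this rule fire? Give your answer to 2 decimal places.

0.29

firing strength: low=0.29, comfortable=0.71, few=0.94; AND[min(a, b)] → w = 0.29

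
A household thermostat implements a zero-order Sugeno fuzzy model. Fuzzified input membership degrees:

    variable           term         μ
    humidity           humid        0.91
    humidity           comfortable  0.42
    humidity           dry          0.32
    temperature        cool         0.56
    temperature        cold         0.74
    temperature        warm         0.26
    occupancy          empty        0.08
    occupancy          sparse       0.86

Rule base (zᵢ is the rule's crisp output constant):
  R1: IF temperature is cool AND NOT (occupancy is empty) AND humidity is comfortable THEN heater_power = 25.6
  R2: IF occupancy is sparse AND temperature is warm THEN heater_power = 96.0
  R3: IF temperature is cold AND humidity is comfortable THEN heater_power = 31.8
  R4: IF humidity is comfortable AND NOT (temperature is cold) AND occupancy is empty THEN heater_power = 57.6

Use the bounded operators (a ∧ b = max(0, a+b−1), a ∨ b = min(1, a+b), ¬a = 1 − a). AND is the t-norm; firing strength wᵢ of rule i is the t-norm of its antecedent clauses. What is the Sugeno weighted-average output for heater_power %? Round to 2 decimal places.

59.31

R1 (z=25.6): cool=0.56, ¬empty=1−0.08=0.92, comfortable=0.42; AND[max(0, a+b−1)] → w = 0.00
R2 (z=96.0): sparse=0.86, warm=0.26; AND[max(0, a+b−1)] → w = 0.12
R3 (z=31.8): cold=0.74, comfortable=0.42; AND[max(0, a+b−1)] → w = 0.16
R4 (z=57.6): comfortable=0.42, ¬cold=1−0.74=0.26, empty=0.08; AND[max(0, a+b−1)] → w = 0.00
Weighted average = (0.00·25.6 + 0.12·96.0 + 0.16·31.8 + 0.00·57.6) / (0.00 + 0.12 + 0.16 + 0.00)
  = 16.6080 / 0.2800 = 59.31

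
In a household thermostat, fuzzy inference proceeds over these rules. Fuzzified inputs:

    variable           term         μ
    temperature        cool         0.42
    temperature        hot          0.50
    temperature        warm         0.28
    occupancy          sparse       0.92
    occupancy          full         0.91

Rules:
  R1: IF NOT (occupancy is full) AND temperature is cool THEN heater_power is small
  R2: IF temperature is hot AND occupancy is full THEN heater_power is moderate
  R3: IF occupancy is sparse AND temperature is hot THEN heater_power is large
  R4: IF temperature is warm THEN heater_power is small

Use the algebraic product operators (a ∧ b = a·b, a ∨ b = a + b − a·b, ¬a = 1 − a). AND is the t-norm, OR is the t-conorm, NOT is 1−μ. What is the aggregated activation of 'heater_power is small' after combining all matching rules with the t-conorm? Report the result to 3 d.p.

0.307

R1: ¬full=1−0.91=0.09, cool=0.42; AND[a·b] → w = 0.0378
R2: hot=0.50, full=0.91; AND[a·b] → w = 0.4550
R3: sparse=0.92, hot=0.50; AND[a·b] → w = 0.4600
R4: warm=0.28 → w = 0.2800
Rules with consequent 'small': {R1, R4} → strengths 0.0378, 0.2800
Aggregate via t-conorm [a + b − a·b]: 0.3072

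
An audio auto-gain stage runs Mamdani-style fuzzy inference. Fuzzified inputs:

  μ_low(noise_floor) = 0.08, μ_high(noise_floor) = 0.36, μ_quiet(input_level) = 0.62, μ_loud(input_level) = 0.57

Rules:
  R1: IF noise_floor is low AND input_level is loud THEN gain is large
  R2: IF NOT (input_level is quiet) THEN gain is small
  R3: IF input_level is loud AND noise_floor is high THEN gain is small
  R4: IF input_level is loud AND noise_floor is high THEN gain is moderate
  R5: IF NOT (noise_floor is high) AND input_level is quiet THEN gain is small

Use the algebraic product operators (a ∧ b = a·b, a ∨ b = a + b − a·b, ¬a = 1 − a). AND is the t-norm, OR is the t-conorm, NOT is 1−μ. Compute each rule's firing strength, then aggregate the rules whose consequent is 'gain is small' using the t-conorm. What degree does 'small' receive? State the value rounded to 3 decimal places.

R1: low=0.08, loud=0.57; AND[a·b] → w = 0.0456
R2: ¬quiet=1−0.62=0.38 → w = 0.3800
R3: loud=0.57, high=0.36; AND[a·b] → w = 0.2052
R4: loud=0.57, high=0.36; AND[a·b] → w = 0.2052
R5: ¬high=1−0.36=0.64, quiet=0.62; AND[a·b] → w = 0.3968
Rules with consequent 'small': {R2, R3, R5} → strengths 0.3800, 0.2052, 0.3968
Aggregate via t-conorm [a + b − a·b]: 0.7028

0.703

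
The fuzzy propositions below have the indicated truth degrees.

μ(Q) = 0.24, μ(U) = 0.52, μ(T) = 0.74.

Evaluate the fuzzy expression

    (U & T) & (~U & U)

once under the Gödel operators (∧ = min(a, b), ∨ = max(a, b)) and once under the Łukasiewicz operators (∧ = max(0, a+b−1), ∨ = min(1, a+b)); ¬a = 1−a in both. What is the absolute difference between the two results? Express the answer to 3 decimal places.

0.480

Under Gödel:
  U & T = min(a, b) on (0.52, 0.74) = 0.52
  ~U = 1 − 0.52 = 0.48
  ~U & U = min(a, b) on (0.48, 0.52) = 0.48
  (U & T) & (~U & U) = min(a, b) on (0.52, 0.48) = 0.48
  → value = 0.4800
Under Łukasiewicz:
  U & T = max(0, a+b−1) on (0.52, 0.74) = 0.26
  ~U = 1 − 0.52 = 0.48
  ~U & U = max(0, a+b−1) on (0.48, 0.52) = 0.00
  (U & T) & (~U & U) = max(0, a+b−1) on (0.26, 0.00) = 0.00
  → value = 0.0000
|0.4800 − 0.0000| = 0.480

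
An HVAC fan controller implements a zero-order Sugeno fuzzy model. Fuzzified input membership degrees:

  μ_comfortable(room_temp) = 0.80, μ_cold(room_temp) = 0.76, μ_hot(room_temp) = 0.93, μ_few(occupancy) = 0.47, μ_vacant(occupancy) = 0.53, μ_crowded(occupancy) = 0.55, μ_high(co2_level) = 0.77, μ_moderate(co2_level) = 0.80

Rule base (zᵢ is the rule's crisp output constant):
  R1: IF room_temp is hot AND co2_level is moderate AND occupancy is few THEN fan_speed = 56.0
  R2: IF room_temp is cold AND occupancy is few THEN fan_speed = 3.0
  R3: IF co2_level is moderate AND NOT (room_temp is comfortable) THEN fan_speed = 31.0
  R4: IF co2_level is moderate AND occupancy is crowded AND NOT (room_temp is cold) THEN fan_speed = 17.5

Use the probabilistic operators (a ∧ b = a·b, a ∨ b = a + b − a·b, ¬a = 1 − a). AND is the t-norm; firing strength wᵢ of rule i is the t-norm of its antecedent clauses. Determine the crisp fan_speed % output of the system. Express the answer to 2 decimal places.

R1 (z=56.0): hot=0.93, moderate=0.80, few=0.47; AND[a·b] → w = 0.3497
R2 (z=3.0): cold=0.76, few=0.47; AND[a·b] → w = 0.3572
R3 (z=31.0): moderate=0.80, ¬comfortable=1−0.80=0.20; AND[a·b] → w = 0.1600
R4 (z=17.5): moderate=0.80, crowded=0.55, ¬cold=1−0.76=0.24; AND[a·b] → w = 0.1056
Weighted average = (0.3497·56.0 + 0.3572·3.0 + 0.1600·31.0 + 0.1056·17.5) / (0.3497 + 0.3572 + 0.1600 + 0.1056)
  = 27.4617 / 0.9725 = 28.24

28.24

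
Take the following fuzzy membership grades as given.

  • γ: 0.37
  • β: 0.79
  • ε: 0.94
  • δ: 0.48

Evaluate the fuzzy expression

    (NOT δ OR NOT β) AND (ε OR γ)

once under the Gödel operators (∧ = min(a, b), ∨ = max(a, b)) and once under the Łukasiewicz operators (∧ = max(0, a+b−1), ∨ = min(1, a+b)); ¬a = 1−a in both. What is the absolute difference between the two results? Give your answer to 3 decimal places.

0.210

Under Gödel:
  NOT δ = 1 − 0.48 = 0.52
  NOT β = 1 − 0.79 = 0.21
  NOT δ OR NOT β = max(a, b) on (0.52, 0.21) = 0.52
  ε OR γ = max(a, b) on (0.94, 0.37) = 0.94
  (NOT δ OR NOT β) AND (ε OR γ) = min(a, b) on (0.52, 0.94) = 0.52
  → value = 0.5200
Under Łukasiewicz:
  NOT δ = 1 − 0.48 = 0.52
  NOT β = 1 − 0.79 = 0.21
  NOT δ OR NOT β = min(1, a+b) on (0.52, 0.21) = 0.73
  ε OR γ = min(1, a+b) on (0.94, 0.37) = 1.00
  (NOT δ OR NOT β) AND (ε OR γ) = max(0, a+b−1) on (0.73, 1.00) = 0.73
  → value = 0.7300
|0.5200 − 0.7300| = 0.210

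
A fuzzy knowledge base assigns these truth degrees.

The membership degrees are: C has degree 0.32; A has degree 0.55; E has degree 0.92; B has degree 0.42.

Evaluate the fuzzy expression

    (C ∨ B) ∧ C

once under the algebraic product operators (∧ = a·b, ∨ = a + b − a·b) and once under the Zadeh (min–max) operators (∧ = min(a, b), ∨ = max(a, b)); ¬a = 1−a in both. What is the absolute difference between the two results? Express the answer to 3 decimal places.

0.126

Under algebraic product:
  C ∨ B = a + b − a·b on (0.3200, 0.4200) = 0.6056
  (C ∨ B) ∧ C = a·b on (0.6056, 0.3200) = 0.1938
  → value = 0.1938
Under Zadeh (min–max):
  C ∨ B = max(a, b) on (0.32, 0.42) = 0.42
  (C ∨ B) ∧ C = min(a, b) on (0.42, 0.32) = 0.32
  → value = 0.3200
|0.1938 − 0.3200| = 0.126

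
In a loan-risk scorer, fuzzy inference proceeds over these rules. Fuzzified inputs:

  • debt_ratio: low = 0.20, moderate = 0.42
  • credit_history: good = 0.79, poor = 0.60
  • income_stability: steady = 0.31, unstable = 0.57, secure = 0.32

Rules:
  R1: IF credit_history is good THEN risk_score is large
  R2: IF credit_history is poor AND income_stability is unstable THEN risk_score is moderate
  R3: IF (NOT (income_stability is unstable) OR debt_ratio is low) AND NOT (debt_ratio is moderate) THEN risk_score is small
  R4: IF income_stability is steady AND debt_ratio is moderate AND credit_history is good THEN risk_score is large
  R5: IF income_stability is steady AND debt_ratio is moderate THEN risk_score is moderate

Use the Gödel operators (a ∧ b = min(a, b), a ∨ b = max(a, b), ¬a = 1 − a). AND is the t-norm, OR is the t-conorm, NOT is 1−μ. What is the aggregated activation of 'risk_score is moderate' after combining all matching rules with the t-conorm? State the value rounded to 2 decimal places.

R1: good=0.79 → w = 0.79
R2: poor=0.60, unstable=0.57; AND[min(a, b)] → w = 0.57
R3: (¬unstable=1−0.57=0.43 OR low=0.20) = 0.43; AND[min(a, b)] with ¬moderate=1−0.42=0.58 → w = 0.43
R4: steady=0.31, moderate=0.42, good=0.79; AND[min(a, b)] → w = 0.31
R5: steady=0.31, moderate=0.42; AND[min(a, b)] → w = 0.31
Rules with consequent 'moderate': {R2, R5} → strengths 0.57, 0.31
Aggregate via t-conorm [max(a, b)]: 0.57

0.57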